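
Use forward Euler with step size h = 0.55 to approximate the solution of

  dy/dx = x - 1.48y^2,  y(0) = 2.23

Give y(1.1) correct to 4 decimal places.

-4.2056

Euler: y_{n+1} = y_n + h·f(x_n, y_n).
x=0.000000, y=2.230000: f=-7.359892 → y ← 2.230000 + 0.55·(-7.359892) = -1.817941
x=0.550000, y=-1.817941: f=-4.341264 → y ← -1.817941 + 0.55·(-4.341264) = -4.205636
y(1.1) ≈ -4.2056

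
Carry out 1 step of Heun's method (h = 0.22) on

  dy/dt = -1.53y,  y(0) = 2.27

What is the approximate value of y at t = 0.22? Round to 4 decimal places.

Heun: k1 = f(t_n, y_n); k2 = f(t_n + h, y_n + h·k1); y_{n+1} = y_n + (h/2)·(k1 + k2).
t=0.000000, y=2.270000:
  k1 = f(0.000000, 2.270000) = -3.473100
  k2 = f(0.220000, 1.505918) = -2.304055
  y ← 2.270000 + (0.22/2)·(-3.473100 + (-2.304055)) = 1.634513
y(0.22) ≈ 1.6345

1.6345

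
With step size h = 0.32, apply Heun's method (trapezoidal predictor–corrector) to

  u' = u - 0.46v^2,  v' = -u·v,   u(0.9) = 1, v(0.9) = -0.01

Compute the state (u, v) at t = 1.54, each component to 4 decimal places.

Heun on (u,v): k1 = f(t_n, state_n); k2 = f(t_n + h, state_n + h·k1); state_{n+1} = state_n + (h/2)·(k1 + k2).
0.900000: (1.000000, -0.010000)
  k1 = (0.999954, 0.010000)
  predictor → (1.319985, -0.006800)
  k2 = (1.319964, 0.008976)
  → (1.371187, -0.006964)
1.220000: (1.371187, -0.006964)
  k1 = (1.371165, 0.009549)
  predictor → (1.809960, -0.003908)
  k2 = (1.809953, 0.007074)
  → (1.880166, -0.004304)
(u(1.54), v(1.54)) ≈ (1.8802, -0.0043)

1.8802, -0.0043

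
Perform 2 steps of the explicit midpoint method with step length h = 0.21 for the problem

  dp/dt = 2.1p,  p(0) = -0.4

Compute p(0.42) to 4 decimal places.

Midpoint: k1 = f(t_n, p_n); k2 = f(t_n + h/2, p_n + (h/2)·k1); p_{n+1} = p_n + h·k2.
t=0.000000, p=-0.400000:
  k1 = f(0.000000, -0.400000) = -0.840000
  k2 = f(0.105000, -0.488200) = -1.025220
  p ← -0.400000 + 0.21·(-1.025220) = -0.615296
t=0.210000, p=-0.615296:
  k1 = f(0.210000, -0.615296) = -1.292122
  k2 = f(0.315000, -0.750969) = -1.577035
  p ← -0.615296 + 0.21·(-1.577035) = -0.946474
p(0.42) ≈ -0.9465

-0.9465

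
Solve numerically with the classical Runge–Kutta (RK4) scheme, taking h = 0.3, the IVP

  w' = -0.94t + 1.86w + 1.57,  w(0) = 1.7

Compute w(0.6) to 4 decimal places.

RK4: k1 = f(t_n, w_n); k2 = f(t_n + h/2, w_n + (h/2)·k1); k3 = f(t_n + h/2, w_n + (h/2)·k2); k4 = f(t_n + h, w_n + h·k3); w_{n+1} = w_n + (h/6)·(k1 + 2k2 + 2k3 + k4).
t=0.000000, w=1.700000:
  k1 = f(0.000000, 1.700000) = 4.732000
  k2 = f(0.150000, 2.409800) = 5.911228
  k3 = f(0.150000, 2.586684) = 6.240233
  k4 = f(0.300000, 3.572070) = 7.932050
  w ← 1.700000 + (0.3/6)·(k1 + 2k2 + 2k3 + k4) = 3.548349
t=0.300000, w=3.548349:
  k1 = f(0.300000, 3.548349) = 7.887928
  k2 = f(0.450000, 4.731538) = 9.947660
  k3 = f(0.450000, 5.040498) = 10.522326
  k4 = f(0.600000, 6.705046) = 13.477386
  w ← 3.548349 + (0.3/6)·(k1 + 2k2 + 2k3 + k4) = 6.663613
w(0.6) ≈ 6.6636

6.6636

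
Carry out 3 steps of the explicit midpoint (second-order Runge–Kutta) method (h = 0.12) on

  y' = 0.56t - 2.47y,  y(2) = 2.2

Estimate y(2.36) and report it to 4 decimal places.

Midpoint: k1 = f(t_n, y_n); k2 = f(t_n + h/2, y_n + (h/2)·k1); y_{n+1} = y_n + h·k2.
t=2.000000, y=2.200000:
  k1 = f(2.000000, 2.200000) = -4.314000
  k2 = f(2.060000, 1.941160) = -3.641065
  y ← 2.200000 + 0.12·(-3.641065) = 1.763072
t=2.120000, y=1.763072:
  k1 = f(2.120000, 1.763072) = -3.167588
  k2 = f(2.180000, 1.573017) = -2.664552
  y ← 1.763072 + 0.12·(-2.664552) = 1.443326
t=2.240000, y=1.443326:
  k1 = f(2.240000, 1.443326) = -2.310615
  k2 = f(2.300000, 1.304689) = -1.934582
  y ← 1.443326 + 0.12·(-1.934582) = 1.211176
y(2.36) ≈ 1.2112

1.2112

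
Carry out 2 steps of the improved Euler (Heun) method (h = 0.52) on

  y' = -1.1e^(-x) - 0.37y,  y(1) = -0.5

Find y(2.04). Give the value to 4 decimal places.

-0.5508

Heun: k1 = f(x_n, y_n); k2 = f(x_n + h, y_n + h·k1); y_{n+1} = y_n + (h/2)·(k1 + k2).
x=1.000000, y=-0.500000:
  k1 = f(1.000000, -0.500000) = -0.219667
  k2 = f(1.520000, -0.614227) = -0.013319
  y ← -0.500000 + (0.52/2)·(-0.219667 + (-0.013319)) = -0.560576
x=1.520000, y=-0.560576:
  k1 = f(1.520000, -0.560576) = -0.033170
  k2 = f(2.040000, -0.577825) = 0.070764
  y ← -0.560576 + (0.52/2)·(-0.033170 + 0.070764) = -0.550802
y(2.04) ≈ -0.5508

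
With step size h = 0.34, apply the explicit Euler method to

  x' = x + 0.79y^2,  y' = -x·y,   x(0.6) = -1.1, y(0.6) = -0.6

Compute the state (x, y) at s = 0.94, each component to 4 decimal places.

-1.3773, -0.8244

Euler on (x,y): x_{n+1} = x_n + h·x', y_{n+1} = y_n + h·y'.
0.600000: (-1.100000, -0.600000); f=(-0.815600, -0.660000) → (-1.377304, -0.824400)
(x(0.94), y(0.94)) ≈ (-1.3773, -0.8244)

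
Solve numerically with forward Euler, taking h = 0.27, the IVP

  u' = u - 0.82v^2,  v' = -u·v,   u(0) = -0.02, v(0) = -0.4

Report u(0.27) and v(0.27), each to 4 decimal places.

Euler on (u,v): u_{n+1} = u_n + h·u', v_{n+1} = v_n + h·v'.
0.000000: (-0.020000, -0.400000); f=(-0.151200, -0.008000) → (-0.060824, -0.402160)
(u(0.27), v(0.27)) ≈ (-0.0608, -0.4022)

-0.0608, -0.4022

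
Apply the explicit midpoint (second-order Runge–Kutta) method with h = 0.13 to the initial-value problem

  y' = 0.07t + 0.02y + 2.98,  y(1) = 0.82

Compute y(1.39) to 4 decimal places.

2.0259

Midpoint: k1 = f(t_n, y_n); k2 = f(t_n + h/2, y_n + (h/2)·k1); y_{n+1} = y_n + h·k2.
t=1.000000, y=0.820000:
  k1 = f(1.000000, 0.820000) = 3.066400
  k2 = f(1.065000, 1.019316) = 3.074936
  y ← 0.820000 + 0.13·3.074936 = 1.219742
t=1.130000, y=1.219742:
  k1 = f(1.130000, 1.219742) = 3.083495
  k2 = f(1.195000, 1.420169) = 3.092053
  y ← 1.219742 + 0.13·3.092053 = 1.621709
t=1.260000, y=1.621709:
  k1 = f(1.260000, 1.621709) = 3.100634
  k2 = f(1.325000, 1.823250) = 3.109215
  y ← 1.621709 + 0.13·3.109215 = 2.025907
y(1.39) ≈ 2.0259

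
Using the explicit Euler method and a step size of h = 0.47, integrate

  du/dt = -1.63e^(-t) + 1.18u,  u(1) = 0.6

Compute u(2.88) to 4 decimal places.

1.7800

Euler: u_{n+1} = u_n + h·f(t_n, u_n).
t=1.000000, u=0.600000: f=0.108357 → u ← 0.600000 + 0.47·0.108357 = 0.650928
t=1.470000, u=0.650928: f=0.393316 → u ← 0.650928 + 0.47·0.393316 = 0.835786
t=1.940000, u=0.835786: f=0.751990 → u ← 0.835786 + 0.47·0.751990 = 1.189221
t=2.410000, u=1.189221: f=1.256882 → u ← 1.189221 + 0.47·1.256882 = 1.779956
u(2.88) ≈ 1.7800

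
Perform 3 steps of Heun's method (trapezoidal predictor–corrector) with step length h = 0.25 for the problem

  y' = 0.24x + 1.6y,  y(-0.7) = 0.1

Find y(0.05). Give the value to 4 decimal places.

Heun: k1 = f(x_n, y_n); k2 = f(x_n + h, y_n + h·k1); y_{n+1} = y_n + (h/2)·(k1 + k2).
x=-0.700000, y=0.100000:
  k1 = f(-0.700000, 0.100000) = -0.008000
  k2 = f(-0.450000, 0.098000) = 0.048800
  y ← 0.100000 + (0.25/2)·(-0.008000 + 0.048800) = 0.105100
x=-0.450000, y=0.105100:
  k1 = f(-0.450000, 0.105100) = 0.060160
  k2 = f(-0.200000, 0.120140) = 0.144224
  y ← 0.105100 + (0.25/2)·(0.060160 + 0.144224) = 0.130648
x=-0.200000, y=0.130648:
  k1 = f(-0.200000, 0.130648) = 0.161037
  k2 = f(0.050000, 0.170907) = 0.285452
  y ← 0.130648 + (0.25/2)·(0.161037 + 0.285452) = 0.186459
y(0.05) ≈ 0.1865

0.1865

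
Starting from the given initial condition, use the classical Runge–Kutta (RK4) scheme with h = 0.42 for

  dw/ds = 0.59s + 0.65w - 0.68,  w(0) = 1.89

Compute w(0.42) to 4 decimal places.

RK4: k1 = f(s_n, w_n); k2 = f(s_n + h/2, w_n + (h/2)·k1); k3 = f(s_n + h/2, w_n + (h/2)·k2); k4 = f(s_n + h, w_n + h·k3); w_{n+1} = w_n + (h/6)·(k1 + 2k2 + 2k3 + k4).
s=0.000000, w=1.890000:
  k1 = f(0.000000, 1.890000) = 0.548500
  k2 = f(0.210000, 2.005185) = 0.747270
  k3 = f(0.210000, 2.046927) = 0.774402
  k4 = f(0.420000, 2.215249) = 1.007712
  w ← 1.890000 + (0.42/6)·(k1 + 2k2 + 2k3 + k4) = 2.211969
w(0.42) ≈ 2.2120

2.2120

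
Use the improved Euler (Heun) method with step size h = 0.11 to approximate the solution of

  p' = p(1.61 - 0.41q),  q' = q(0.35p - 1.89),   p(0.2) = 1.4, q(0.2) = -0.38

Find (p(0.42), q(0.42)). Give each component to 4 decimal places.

2.0507, -0.2860

Heun on (p,q): k1 = f(t_n, state_n); k2 = f(t_n + h, state_n + h·k1); state_{n+1} = state_n + (h/2)·(k1 + k2).
0.200000: (1.400000, -0.380000)
  k1 = (2.472120, 0.532000)
  predictor → (1.671933, -0.321480)
  k2 = (2.912185, 0.419475)
  → (1.696137, -0.327669)
0.310000: (1.696137, -0.327669)
  k1 = (2.958646, 0.424774)
  predictor → (2.021588, -0.280944)
  k2 = (3.487617, 0.332200)
  → (2.050681, -0.286035)
(p(0.42), q(0.42)) ≈ (2.0507, -0.2860)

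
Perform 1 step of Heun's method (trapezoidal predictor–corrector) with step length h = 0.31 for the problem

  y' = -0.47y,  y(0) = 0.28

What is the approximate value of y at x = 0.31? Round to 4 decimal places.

0.2422

Heun: k1 = f(x_n, y_n); k2 = f(x_n + h, y_n + h·k1); y_{n+1} = y_n + (h/2)·(k1 + k2).
x=0.000000, y=0.280000:
  k1 = f(0.000000, 0.280000) = -0.131600
  k2 = f(0.310000, 0.239204) = -0.112426
  y ← 0.280000 + (0.31/2)·(-0.131600 + (-0.112426)) = 0.242176
y(0.31) ≈ 0.2422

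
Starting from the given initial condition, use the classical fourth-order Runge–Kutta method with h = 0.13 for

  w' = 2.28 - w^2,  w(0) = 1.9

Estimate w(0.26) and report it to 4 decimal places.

RK4: k1 = f(x_n, w_n); k2 = f(x_n + h/2, w_n + (h/2)·k1); k3 = f(x_n + h/2, w_n + (h/2)·k2); k4 = f(x_n + h, w_n + h·k3); w_{n+1} = w_n + (h/6)·(k1 + 2k2 + 2k3 + k4).
x=0.000000, w=1.900000:
  k1 = f(0.000000, 1.900000) = -1.330000
  k2 = f(0.065000, 1.813550) = -1.008964
  k3 = f(0.065000, 1.834417) = -1.085087
  k4 = f(0.130000, 1.758939) = -0.813865
  w ← 1.900000 + (0.13/6)·(k1 + 2k2 + 2k3 + k4) = 1.762807
x=0.130000, w=1.762807:
  k1 = f(0.130000, 1.762807) = -0.827490
  k2 = f(0.195000, 1.709021) = -0.640751
  k3 = f(0.195000, 1.721159) = -0.682387
  k4 = f(0.260000, 1.674097) = -0.522601
  w ← 1.762807 + (0.13/6)·(k1 + 2k2 + 2k3 + k4) = 1.676219
w(0.26) ≈ 1.6762

1.6762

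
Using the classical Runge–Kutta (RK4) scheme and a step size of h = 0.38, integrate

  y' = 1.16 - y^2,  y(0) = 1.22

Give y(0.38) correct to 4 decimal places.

1.1383

RK4: k1 = f(x_n, y_n); k2 = f(x_n + h/2, y_n + (h/2)·k1); k3 = f(x_n + h/2, y_n + (h/2)·k2); k4 = f(x_n + h, y_n + h·k3); y_{n+1} = y_n + (h/6)·(k1 + 2k2 + 2k3 + k4).
x=0.000000, y=1.220000:
  k1 = f(0.000000, 1.220000) = -0.328400
  k2 = f(0.190000, 1.157604) = -0.180047
  k3 = f(0.190000, 1.185791) = -0.246100
  k4 = f(0.380000, 1.126482) = -0.108961
  y ← 1.220000 + (0.38/6)·(k1 + 2k2 + 2k3 + k4) = 1.138322
y(0.38) ≈ 1.1383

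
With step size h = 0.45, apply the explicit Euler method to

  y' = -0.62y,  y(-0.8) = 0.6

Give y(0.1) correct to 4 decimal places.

Euler: y_{n+1} = y_n + h·f(t_n, y_n).
t=-0.800000, y=0.600000: f=-0.372000 → y ← 0.600000 + 0.45·(-0.372000) = 0.432600
t=-0.350000, y=0.432600: f=-0.268212 → y ← 0.432600 + 0.45·(-0.268212) = 0.311905
y(0.1) ≈ 0.3119

0.3119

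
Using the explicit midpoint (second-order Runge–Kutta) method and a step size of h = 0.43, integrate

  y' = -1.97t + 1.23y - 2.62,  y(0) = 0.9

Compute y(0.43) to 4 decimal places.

-0.1048

Midpoint: k1 = f(t_n, y_n); k2 = f(t_n + h/2, y_n + (h/2)·k1); y_{n+1} = y_n + h·k2.
t=0.000000, y=0.900000:
  k1 = f(0.000000, 0.900000) = -1.513000
  k2 = f(0.215000, 0.574705) = -2.336663
  y ← 0.900000 + 0.43·(-2.336663) = -0.104765
y(0.43) ≈ -0.1048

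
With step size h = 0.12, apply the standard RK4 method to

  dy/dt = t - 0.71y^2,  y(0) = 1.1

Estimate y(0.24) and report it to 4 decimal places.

0.9522

RK4: k1 = f(t_n, y_n); k2 = f(t_n + h/2, y_n + (h/2)·k1); k3 = f(t_n + h/2, y_n + (h/2)·k2); k4 = f(t_n + h, y_n + h·k3); y_{n+1} = y_n + (h/6)·(k1 + 2k2 + 2k3 + k4).
t=0.000000, y=1.100000:
  k1 = f(0.000000, 1.100000) = -0.859100
  k2 = f(0.060000, 1.048454) = -0.720472
  k3 = f(0.060000, 1.056772) = -0.732904
  k4 = f(0.120000, 1.012051) = -0.607216
  y ← 1.100000 + (0.12/6)·(k1 + 2k2 + 2k3 + k4) = 1.012539
t=0.120000, y=1.012539:
  k1 = f(0.120000, 1.012539) = -0.607916
  k2 = f(0.180000, 0.976064) = -0.496417
  k3 = f(0.180000, 0.982754) = -0.505721
  k4 = f(0.240000, 0.951852) = -0.403276
  y ← 1.012539 + (0.12/6)·(k1 + 2k2 + 2k3 + k4) = 0.952229
y(0.24) ≈ 0.9522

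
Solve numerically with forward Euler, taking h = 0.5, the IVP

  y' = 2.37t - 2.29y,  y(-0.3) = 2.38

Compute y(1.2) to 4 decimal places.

Euler: y_{n+1} = y_n + h·f(t_n, y_n).
t=-0.300000, y=2.380000: f=-6.161200 → y ← 2.380000 + 0.5·(-6.161200) = -0.700600
t=0.200000, y=-0.700600: f=2.078374 → y ← -0.700600 + 0.5·2.078374 = 0.338587
t=0.700000, y=0.338587: f=0.883636 → y ← 0.338587 + 0.5·0.883636 = 0.780405
y(1.2) ≈ 0.7804

0.7804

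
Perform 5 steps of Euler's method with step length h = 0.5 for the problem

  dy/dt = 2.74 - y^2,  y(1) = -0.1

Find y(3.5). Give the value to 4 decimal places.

Euler: y_{n+1} = y_n + h·f(t_n, y_n).
t=1.000000, y=-0.100000: f=2.730000 → y ← -0.100000 + 0.5·2.730000 = 1.265000
t=1.500000, y=1.265000: f=1.139775 → y ← 1.265000 + 0.5·1.139775 = 1.834888
t=2.000000, y=1.834888: f=-0.626812 → y ← 1.834888 + 0.5·(-0.626812) = 1.521481
t=2.500000, y=1.521481: f=0.425094 → y ← 1.521481 + 0.5·0.425094 = 1.734029
t=3.000000, y=1.734029: f=-0.266855 → y ← 1.734029 + 0.5·(-0.266855) = 1.600601
y(3.5) ≈ 1.6006

1.6006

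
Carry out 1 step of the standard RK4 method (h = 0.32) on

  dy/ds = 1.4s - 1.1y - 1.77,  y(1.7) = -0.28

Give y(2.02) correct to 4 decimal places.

RK4: k1 = f(s_n, y_n); k2 = f(s_n + h/2, y_n + (h/2)·k1); k3 = f(s_n + h/2, y_n + (h/2)·k2); k4 = f(s_n + h, y_n + h·k3); y_{n+1} = y_n + (h/6)·(k1 + 2k2 + 2k3 + k4).
s=1.700000, y=-0.280000:
  k1 = f(1.700000, -0.280000) = 0.918000
  k2 = f(1.860000, -0.133120) = 0.980432
  k3 = f(1.860000, -0.123131) = 0.969444
  k4 = f(2.020000, 0.030222) = 1.024756
  y ← -0.280000 + (0.32/6)·(k1 + 2k2 + 2k3 + k4) = 0.031600
y(2.02) ≈ 0.0316

0.0316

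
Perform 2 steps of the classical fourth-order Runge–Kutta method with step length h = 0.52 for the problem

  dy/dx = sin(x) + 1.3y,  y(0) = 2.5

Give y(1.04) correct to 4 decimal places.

10.4790

RK4: k1 = f(x_n, y_n); k2 = f(x_n + h/2, y_n + (h/2)·k1); k3 = f(x_n + h/2, y_n + (h/2)·k2); k4 = f(x_n + h, y_n + h·k3); y_{n+1} = y_n + (h/6)·(k1 + 2k2 + 2k3 + k4).
x=0.000000, y=2.500000:
  k1 = f(0.000000, 2.500000) = 3.250000
  k2 = f(0.260000, 3.345000) = 4.605581
  k3 = f(0.260000, 3.697451) = 5.063767
  k4 = f(0.520000, 5.133159) = 7.169986
  y ← 2.500000 + (0.52/6)·(k1 + 2k2 + 2k3 + k4) = 5.079086
x=0.520000, y=5.079086:
  k1 = f(0.520000, 5.079086) = 7.099692
  k2 = f(0.780000, 6.925006) = 9.705787
  k3 = f(0.780000, 7.602590) = 10.586647
  k4 = f(1.040000, 10.584142) = 14.621789
  y ← 5.079086 + (0.52/6)·(k1 + 2k2 + 2k3 + k4) = 10.478969
y(1.04) ≈ 10.4790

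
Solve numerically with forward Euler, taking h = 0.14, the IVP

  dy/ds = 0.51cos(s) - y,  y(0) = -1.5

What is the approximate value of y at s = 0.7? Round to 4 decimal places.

-0.4543

Euler: y_{n+1} = y_n + h·f(s_n, y_n).
s=0.000000, y=-1.500000: f=2.010000 → y ← -1.500000 + 0.14·2.010000 = -1.218600
s=0.140000, y=-1.218600: f=1.723610 → y ← -1.218600 + 0.14·1.723610 = -0.977295
s=0.280000, y=-0.977295: f=1.467433 → y ← -0.977295 + 0.14·1.467433 = -0.771854
s=0.420000, y=-0.771854: f=1.237529 → y ← -0.771854 + 0.14·1.237529 = -0.598600
s=0.560000, y=-0.598600: f=1.030700 → y ← -0.598600 + 0.14·1.030700 = -0.454302
y(0.7) ≈ -0.4543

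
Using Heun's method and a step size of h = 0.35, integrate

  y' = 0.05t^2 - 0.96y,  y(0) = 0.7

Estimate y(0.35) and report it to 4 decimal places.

Heun: k1 = f(t_n, y_n); k2 = f(t_n + h, y_n + h·k1); y_{n+1} = y_n + (h/2)·(k1 + k2).
t=0.000000, y=0.700000:
  k1 = f(0.000000, 0.700000) = -0.672000
  k2 = f(0.350000, 0.464800) = -0.440083
  y ← 0.700000 + (0.35/2)·(-0.672000 + (-0.440083)) = 0.505385
y(0.35) ≈ 0.5054

0.5054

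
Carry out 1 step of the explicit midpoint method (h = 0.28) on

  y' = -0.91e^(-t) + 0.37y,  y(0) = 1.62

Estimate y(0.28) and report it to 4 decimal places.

Midpoint: k1 = f(t_n, y_n); k2 = f(t_n + h/2, y_n + (h/2)·k1); y_{n+1} = y_n + h·k2.
t=0.000000, y=1.620000:
  k1 = f(0.000000, 1.620000) = -0.310600
  k2 = f(0.140000, 1.576516) = -0.207805
  y ← 1.620000 + 0.28·(-0.207805) = 1.561815
y(0.28) ≈ 1.5618

1.5618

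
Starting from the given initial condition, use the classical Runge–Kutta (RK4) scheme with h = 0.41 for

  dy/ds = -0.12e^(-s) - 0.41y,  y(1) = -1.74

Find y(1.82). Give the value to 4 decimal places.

RK4: k1 = f(s_n, y_n); k2 = f(s_n + h/2, y_n + (h/2)·k1); k3 = f(s_n + h/2, y_n + (h/2)·k2); k4 = f(s_n + h, y_n + h·k3); y_{n+1} = y_n + (h/6)·(k1 + 2k2 + 2k3 + k4).
s=1.000000, y=-1.740000:
  k1 = f(1.000000, -1.740000) = 0.669254
  k2 = f(1.205000, -1.602803) = 0.621186
  k3 = f(1.205000, -1.612657) = 0.625226
  k4 = f(1.410000, -1.483657) = 0.579002
  y ← -1.740000 + (0.41/6)·(k1 + 2k2 + 2k3 + k4) = -1.484359
s=1.410000, y=-1.484359:
  k1 = f(1.410000, -1.484359) = 0.579290
  k2 = f(1.615000, -1.365605) = 0.536031
  k3 = f(1.615000, -1.374473) = 0.539667
  k4 = f(1.820000, -1.263096) = 0.498426
  y ← -1.484359 + (0.41/6)·(k1 + 2k2 + 2k3 + k4) = -1.263703
y(1.82) ≈ -1.2637

-1.2637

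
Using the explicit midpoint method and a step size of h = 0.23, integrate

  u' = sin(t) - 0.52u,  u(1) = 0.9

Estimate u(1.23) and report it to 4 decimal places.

Midpoint: k1 = f(t_n, u_n); k2 = f(t_n + h/2, u_n + (h/2)·k1); u_{n+1} = u_n + h·k2.
t=1.000000, u=0.900000:
  k1 = f(1.000000, 0.900000) = 0.373471
  k2 = f(1.115000, 0.942949) = 0.407577
  u ← 0.900000 + 0.23·0.407577 = 0.993743
u(1.23) ≈ 0.9937

0.9937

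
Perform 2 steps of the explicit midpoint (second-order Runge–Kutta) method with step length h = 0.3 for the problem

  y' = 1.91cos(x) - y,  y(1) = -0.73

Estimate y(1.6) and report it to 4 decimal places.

-0.2193

Midpoint: k1 = f(x_n, y_n); k2 = f(x_n + h/2, y_n + (h/2)·k1); y_{n+1} = y_n + h·k2.
x=1.000000, y=-0.730000:
  k1 = f(1.000000, -0.730000) = 1.761977
  k2 = f(1.150000, -0.465703) = 1.245914
  y ← -0.730000 + 0.3·1.245914 = -0.356226
x=1.300000, y=-0.356226:
  k1 = f(1.300000, -0.356226) = 0.867148
  k2 = f(1.450000, -0.226153) = 0.456314
  y ← -0.356226 + 0.3·0.456314 = -0.219332
y(1.6) ≈ -0.2193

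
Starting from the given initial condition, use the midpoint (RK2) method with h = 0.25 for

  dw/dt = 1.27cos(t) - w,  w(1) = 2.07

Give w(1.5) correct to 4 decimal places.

1.4029

Midpoint: k1 = f(t_n, w_n); k2 = f(t_n + h/2, w_n + (h/2)·k1); w_{n+1} = w_n + h·k2.
t=1.000000, w=2.070000:
  k1 = f(1.000000, 2.070000) = -1.383816
  k2 = f(1.125000, 1.897023) = -1.349429
  w ← 2.070000 + 0.25·(-1.349429) = 1.732643
t=1.250000, w=1.732643:
  k1 = f(1.250000, 1.732643) = -1.332183
  k2 = f(1.375000, 1.566120) = -1.319044
  w ← 1.732643 + 0.25·(-1.319044) = 1.402882
w(1.5) ≈ 1.4029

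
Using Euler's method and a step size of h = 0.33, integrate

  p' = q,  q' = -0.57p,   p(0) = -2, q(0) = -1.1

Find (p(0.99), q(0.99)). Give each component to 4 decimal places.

-2.6940, 0.2101

Euler on (p,q): p_{n+1} = p_n + h·p', q_{n+1} = q_n + h·q'.
0.000000: (-2.000000, -1.100000); f=(-1.100000, 1.140000) → (-2.363000, -0.723800)
0.330000: (-2.363000, -0.723800); f=(-0.723800, 1.346910) → (-2.601854, -0.279320)
0.660000: (-2.601854, -0.279320); f=(-0.279320, 1.483057) → (-2.694030, 0.210089)
(p(0.99), q(0.99)) ≈ (-2.6940, 0.2101)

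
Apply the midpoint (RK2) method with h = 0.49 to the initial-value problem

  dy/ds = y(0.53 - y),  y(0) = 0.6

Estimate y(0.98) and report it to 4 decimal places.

0.5700

Midpoint: k1 = f(s_n, y_n); k2 = f(s_n + h/2, y_n + (h/2)·k1); y_{n+1} = y_n + h·k2.
s=0.000000, y=0.600000:
  k1 = f(0.000000, 0.600000) = -0.042000
  k2 = f(0.245000, 0.589710) = -0.035212
  y ← 0.600000 + 0.49·(-0.035212) = 0.582746
s=0.490000, y=0.582746:
  k1 = f(0.490000, 0.582746) = -0.030738
  k2 = f(0.735000, 0.575216) = -0.026009
  y ← 0.582746 + 0.49·(-0.026009) = 0.570002
y(0.98) ≈ 0.5700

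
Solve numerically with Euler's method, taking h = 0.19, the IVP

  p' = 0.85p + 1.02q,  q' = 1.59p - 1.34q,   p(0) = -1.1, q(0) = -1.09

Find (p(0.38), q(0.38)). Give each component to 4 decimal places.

Euler on (p,q): p_{n+1} = p_n + h·p', q_{n+1} = q_n + h·q'.
0.000000: (-1.100000, -1.090000); f=(-2.046800, -0.288400) → (-1.488892, -1.144796)
0.190000: (-1.488892, -1.144796); f=(-2.433250, -0.833312) → (-1.951210, -1.303125)
(p(0.38), q(0.38)) ≈ (-1.9512, -1.3031)

-1.9512, -1.3031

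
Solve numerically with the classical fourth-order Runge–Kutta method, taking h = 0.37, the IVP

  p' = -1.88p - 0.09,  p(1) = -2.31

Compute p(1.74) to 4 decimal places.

RK4: k1 = f(t_n, p_n); k2 = f(t_n + h/2, p_n + (h/2)·k1); k3 = f(t_n + h/2, p_n + (h/2)·k2); k4 = f(t_n + h, p_n + h·k3); p_{n+1} = p_n + (h/6)·(k1 + 2k2 + 2k3 + k4).
t=1.000000, p=-2.310000:
  k1 = f(1.000000, -2.310000) = 4.252800
  k2 = f(1.185000, -1.523232) = 2.773676
  k3 = f(1.185000, -1.796870) = 3.288115
  k4 = f(1.370000, -1.093397) = 1.965587
  p ← -2.310000 + (0.37/6)·(k1 + 2k2 + 2k3 + k4) = -1.178912
t=1.370000, p=-1.178912:
  k1 = f(1.370000, -1.178912) = 2.126354
  k2 = f(1.555000, -0.785536) = 1.386808
  k3 = f(1.555000, -0.922352) = 1.644022
  k4 = f(1.740000, -0.570624) = 0.982772
  p ← -1.178912 + (0.37/6)·(k1 + 2k2 + 2k3 + k4) = -0.613380
p(1.74) ≈ -0.6134

-0.6134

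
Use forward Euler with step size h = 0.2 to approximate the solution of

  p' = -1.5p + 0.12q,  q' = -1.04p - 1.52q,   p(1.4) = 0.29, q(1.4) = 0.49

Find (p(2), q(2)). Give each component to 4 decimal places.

0.1136, 0.0722

Euler on (p,q): p_{n+1} = p_n + h·p', q_{n+1} = q_n + h·q'.
1.400000: (0.290000, 0.490000); f=(-0.376200, -1.046400) → (0.214760, 0.280720)
1.600000: (0.214760, 0.280720); f=(-0.288454, -0.650045) → (0.157069, 0.150711)
1.800000: (0.157069, 0.150711); f=(-0.217519, -0.392433) → (0.113566, 0.072224)
(p(2), q(2)) ≈ (0.1136, 0.0722)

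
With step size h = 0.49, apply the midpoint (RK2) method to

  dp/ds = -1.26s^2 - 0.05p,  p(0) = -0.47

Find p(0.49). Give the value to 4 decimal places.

-0.4957

Midpoint: k1 = f(s_n, p_n); k2 = f(s_n + h/2, p_n + (h/2)·k1); p_{n+1} = p_n + h·k2.
s=0.000000, p=-0.470000:
  k1 = f(0.000000, -0.470000) = 0.023500
  k2 = f(0.245000, -0.464242) = -0.052419
  p ← -0.470000 + 0.49·(-0.052419) = -0.495685
p(0.49) ≈ -0.4957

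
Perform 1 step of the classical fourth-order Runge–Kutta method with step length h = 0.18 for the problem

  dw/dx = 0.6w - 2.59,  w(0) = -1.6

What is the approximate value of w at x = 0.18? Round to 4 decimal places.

-2.2748

RK4: k1 = f(x_n, w_n); k2 = f(x_n + h/2, w_n + (h/2)·k1); k3 = f(x_n + h/2, w_n + (h/2)·k2); k4 = f(x_n + h, w_n + h·k3); w_{n+1} = w_n + (h/6)·(k1 + 2k2 + 2k3 + k4).
x=0.000000, w=-1.600000:
  k1 = f(0.000000, -1.600000) = -3.550000
  k2 = f(0.090000, -1.919500) = -3.741700
  k3 = f(0.090000, -1.936753) = -3.752052
  k4 = f(0.180000, -2.275369) = -3.955222
  w ← -1.600000 + (0.18/6)·(k1 + 2k2 + 2k3 + k4) = -2.274782
w(0.18) ≈ -2.2748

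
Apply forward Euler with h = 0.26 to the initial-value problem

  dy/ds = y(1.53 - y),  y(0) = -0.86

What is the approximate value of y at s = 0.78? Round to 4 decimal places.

Euler: y_{n+1} = y_n + h·f(s_n, y_n).
s=0.000000, y=-0.860000: f=-2.055400 → y ← -0.860000 + 0.26·(-2.055400) = -1.394404
s=0.260000, y=-1.394404: f=-4.077801 → y ← -1.394404 + 0.26·(-4.077801) = -2.454632
s=0.520000, y=-2.454632: f=-9.780806 → y ← -2.454632 + 0.26·(-9.780806) = -4.997642
y(0.78) ≈ -4.9976

-4.9976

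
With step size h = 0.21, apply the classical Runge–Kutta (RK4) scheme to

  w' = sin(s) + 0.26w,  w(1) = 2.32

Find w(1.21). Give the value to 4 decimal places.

2.6426

RK4: k1 = f(s_n, w_n); k2 = f(s_n + h/2, w_n + (h/2)·k1); k3 = f(s_n + h/2, w_n + (h/2)·k2); k4 = f(s_n + h, w_n + h·k3); w_{n+1} = w_n + (h/6)·(k1 + 2k2 + 2k3 + k4).
s=1.000000, w=2.320000:
  k1 = f(1.000000, 2.320000) = 1.444671
  k2 = f(1.105000, 2.471690) = 1.536104
  k3 = f(1.105000, 2.481291) = 1.538600
  k4 = f(1.210000, 2.643106) = 1.622824
  w ← 2.320000 + (0.21/6)·(k1 + 2k2 + 2k3 + k4) = 2.642592
w(1.21) ≈ 2.6426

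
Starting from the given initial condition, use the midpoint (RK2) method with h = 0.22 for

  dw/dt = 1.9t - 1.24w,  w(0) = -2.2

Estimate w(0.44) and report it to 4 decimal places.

-1.1250

Midpoint: k1 = f(t_n, w_n); k2 = f(t_n + h/2, w_n + (h/2)·k1); w_{n+1} = w_n + h·k2.
t=0.000000, w=-2.200000:
  k1 = f(0.000000, -2.200000) = 2.728000
  k2 = f(0.110000, -1.899920) = 2.564901
  w ← -2.200000 + 0.22·2.564901 = -1.635722
t=0.220000, w=-1.635722:
  k1 = f(0.220000, -1.635722) = 2.446295
  k2 = f(0.330000, -1.366629) = 2.321620
  w ← -1.635722 + 0.22·2.321620 = -1.124965
w(0.44) ≈ -1.1250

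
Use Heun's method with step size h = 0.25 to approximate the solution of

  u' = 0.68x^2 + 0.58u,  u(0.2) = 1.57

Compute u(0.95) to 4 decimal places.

2.6458

Heun: k1 = f(x_n, u_n); k2 = f(x_n + h, u_n + h·k1); u_{n+1} = u_n + (h/2)·(k1 + k2).
x=0.200000, u=1.570000:
  k1 = f(0.200000, 1.570000) = 0.937800
  k2 = f(0.450000, 1.804450) = 1.184281
  u ← 1.570000 + (0.25/2)·(0.937800 + 1.184281) = 1.835260
x=0.450000, u=1.835260:
  k1 = f(0.450000, 1.835260) = 1.202151
  k2 = f(0.700000, 2.135798) = 1.571963
  u ← 1.835260 + (0.25/2)·(1.202151 + 1.571963) = 2.182024
x=0.700000, u=2.182024:
  k1 = f(0.700000, 2.182024) = 1.598774
  k2 = f(0.950000, 2.581718) = 2.111096
  u ← 2.182024 + (0.25/2)·(1.598774 + 2.111096) = 2.645758
u(0.95) ≈ 2.6458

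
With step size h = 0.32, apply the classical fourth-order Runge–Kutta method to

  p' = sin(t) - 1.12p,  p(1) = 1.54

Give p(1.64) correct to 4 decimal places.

RK4: k1 = f(t_n, p_n); k2 = f(t_n + h/2, p_n + (h/2)·k1); k3 = f(t_n + h/2, p_n + (h/2)·k2); k4 = f(t_n + h, p_n + h·k3); p_{n+1} = p_n + (h/6)·(k1 + 2k2 + 2k3 + k4).
t=1.000000, p=1.540000:
  k1 = f(1.000000, 1.540000) = -0.883329
  k2 = f(1.160000, 1.398667) = -0.649704
  k3 = f(1.160000, 1.436047) = -0.691570
  k4 = f(1.320000, 1.318698) = -0.508226
  p ← 1.540000 + (0.32/6)·(k1 + 2k2 + 2k3 + k4) = 1.322714
t=1.320000, p=1.322714:
  k1 = f(1.320000, 1.322714) = -0.512725
  k2 = f(1.480000, 1.240678) = -0.393679
  k3 = f(1.480000, 1.259726) = -0.415012
  k4 = f(1.640000, 1.189911) = -0.335093
  p ← 1.322714 + (0.32/6)·(k1 + 2k2 + 2k3 + k4) = 1.191237
p(1.64) ≈ 1.1912

1.1912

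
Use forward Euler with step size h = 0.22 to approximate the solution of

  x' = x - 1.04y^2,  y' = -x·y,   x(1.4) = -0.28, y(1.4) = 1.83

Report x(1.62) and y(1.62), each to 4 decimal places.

-1.1078, 1.9427

Euler on (x,y): x_{n+1} = x_n + h·x', y_{n+1} = y_n + h·y'.
1.400000: (-0.280000, 1.830000); f=(-3.762856, 0.512400) → (-1.107828, 1.942728)
(x(1.62), y(1.62)) ≈ (-1.1078, 1.9427)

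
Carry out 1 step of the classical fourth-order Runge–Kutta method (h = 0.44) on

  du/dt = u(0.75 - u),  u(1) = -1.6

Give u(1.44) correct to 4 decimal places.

-9.4657

RK4: k1 = f(t_n, u_n); k2 = f(t_n + h/2, u_n + (h/2)·k1); k3 = f(t_n + h/2, u_n + (h/2)·k2); k4 = f(t_n + h, u_n + h·k3); u_{n+1} = u_n + (h/6)·(k1 + 2k2 + 2k3 + k4).
t=1.000000, u=-1.600000:
  k1 = f(1.000000, -1.600000) = -3.760000
  k2 = f(1.220000, -2.427200) = -7.711700
  k3 = f(1.220000, -3.296574) = -13.339830
  k4 = f(1.440000, -7.469525) = -61.395953
  u ← -1.600000 + (0.44/6)·(k1 + 2k2 + 2k3 + k4) = -9.465661
u(1.44) ≈ -9.4657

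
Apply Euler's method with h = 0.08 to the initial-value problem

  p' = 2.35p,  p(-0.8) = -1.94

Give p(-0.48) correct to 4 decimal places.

Euler: p_{n+1} = p_n + h·f(t_n, p_n).
t=-0.800000, p=-1.940000: f=-4.559000 → p ← -1.940000 + 0.08·(-4.559000) = -2.304720
t=-0.720000, p=-2.304720: f=-5.416092 → p ← -2.304720 + 0.08·(-5.416092) = -2.738007
t=-0.640000, p=-2.738007: f=-6.434317 → p ← -2.738007 + 0.08·(-6.434317) = -3.252753
t=-0.560000, p=-3.252753: f=-7.643969 → p ← -3.252753 + 0.08·(-7.643969) = -3.864270
p(-0.48) ≈ -3.8643

-3.8643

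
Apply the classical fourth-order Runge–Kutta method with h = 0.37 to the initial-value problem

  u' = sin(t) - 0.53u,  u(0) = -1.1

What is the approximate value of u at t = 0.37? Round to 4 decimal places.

RK4: k1 = f(t_n, u_n); k2 = f(t_n + h/2, u_n + (h/2)·k1); k3 = f(t_n + h/2, u_n + (h/2)·k2); k4 = f(t_n + h, u_n + h·k3); u_{n+1} = u_n + (h/6)·(k1 + 2k2 + 2k3 + k4).
t=0.000000, u=-1.100000:
  k1 = f(0.000000, -1.100000) = 0.583000
  k2 = f(0.185000, -0.992145) = 0.709783
  k3 = f(0.185000, -0.968690) = 0.697352
  k4 = f(0.370000, -0.841980) = 0.807865
  u ← -1.100000 + (0.37/6)·(k1 + 2k2 + 2k3 + k4) = -0.840683
u(0.37) ≈ -0.8407

-0.8407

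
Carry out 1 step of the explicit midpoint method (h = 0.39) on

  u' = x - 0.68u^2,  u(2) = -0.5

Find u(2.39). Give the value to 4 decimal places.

Midpoint: k1 = f(x_n, u_n); k2 = f(x_n + h/2, u_n + (h/2)·k1); u_{n+1} = u_n + h·k2.
x=2.000000, u=-0.500000:
  k1 = f(2.000000, -0.500000) = 1.830000
  k2 = f(2.195000, -0.143150) = 2.181065
  u ← -0.500000 + 0.39·2.181065 = 0.350616
u(2.39) ≈ 0.3506

0.3506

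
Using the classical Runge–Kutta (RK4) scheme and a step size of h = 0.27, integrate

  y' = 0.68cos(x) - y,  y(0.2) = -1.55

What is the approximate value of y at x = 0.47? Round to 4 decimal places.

RK4: k1 = f(x_n, y_n); k2 = f(x_n + h/2, y_n + (h/2)·k1); k3 = f(x_n + h/2, y_n + (h/2)·k2); k4 = f(x_n + h, y_n + h·k3); y_{n+1} = y_n + (h/6)·(k1 + 2k2 + 2k3 + k4).
x=0.200000, y=-1.550000:
  k1 = f(0.200000, -1.550000) = 2.216445
  k2 = f(0.335000, -1.250780) = 1.892979
  k3 = f(0.335000, -1.294448) = 1.936647
  k4 = f(0.470000, -1.027105) = 1.633372
  y ← -1.550000 + (0.27/6)·(k1 + 2k2 + 2k3 + k4) = -1.032092
y(0.47) ≈ -1.0321

-1.0321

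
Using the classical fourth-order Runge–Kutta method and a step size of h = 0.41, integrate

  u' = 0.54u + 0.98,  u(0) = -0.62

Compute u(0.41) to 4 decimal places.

RK4: k1 = f(x_n, u_n); k2 = f(x_n + h/2, u_n + (h/2)·k1); k3 = f(x_n + h/2, u_n + (h/2)·k2); k4 = f(x_n + h, u_n + h·k3); u_{n+1} = u_n + (h/6)·(k1 + 2k2 + 2k3 + k4).
x=0.000000, u=-0.620000:
  k1 = f(0.000000, -0.620000) = 0.645200
  k2 = f(0.205000, -0.487734) = 0.716624
  k3 = f(0.205000, -0.473092) = 0.724530
  k4 = f(0.410000, -0.322943) = 0.805611
  u ← -0.620000 + (0.41/6)·(k1 + 2k2 + 2k3 + k4) = -0.323904
u(0.41) ≈ -0.3239

-0.3239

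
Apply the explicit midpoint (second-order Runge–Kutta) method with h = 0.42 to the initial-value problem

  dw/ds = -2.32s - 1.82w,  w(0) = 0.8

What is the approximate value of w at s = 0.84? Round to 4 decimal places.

Midpoint: k1 = f(s_n, w_n); k2 = f(s_n + h/2, w_n + (h/2)·k1); w_{n+1} = w_n + h·k2.
s=0.000000, w=0.800000:
  k1 = f(0.000000, 0.800000) = -1.456000
  k2 = f(0.210000, 0.494240) = -1.386717
  w ← 0.800000 + 0.42·(-1.386717) = 0.217579
s=0.420000, w=0.217579:
  k1 = f(0.420000, 0.217579) = -1.370394
  k2 = f(0.630000, -0.070204) = -1.333829
  w ← 0.217579 + 0.42·(-1.333829) = -0.342629
w(0.84) ≈ -0.3426

-0.3426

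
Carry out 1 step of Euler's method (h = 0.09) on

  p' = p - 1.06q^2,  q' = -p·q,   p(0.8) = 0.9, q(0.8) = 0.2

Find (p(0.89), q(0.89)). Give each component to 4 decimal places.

Euler on (p,q): p_{n+1} = p_n + h·p', q_{n+1} = q_n + h·q'.
0.800000: (0.900000, 0.200000); f=(0.857600, -0.180000) → (0.977184, 0.183800)
(p(0.89), q(0.89)) ≈ (0.9772, 0.1838)

0.9772, 0.1838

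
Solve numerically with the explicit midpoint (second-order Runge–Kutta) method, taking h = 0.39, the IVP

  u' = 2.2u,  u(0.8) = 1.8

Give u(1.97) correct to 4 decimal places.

19.8562

Midpoint: k1 = f(t_n, u_n); k2 = f(t_n + h/2, u_n + (h/2)·k1); u_{n+1} = u_n + h·k2.
t=0.800000, u=1.800000:
  k1 = f(0.800000, 1.800000) = 3.960000
  k2 = f(0.995000, 2.572200) = 5.658840
  u ← 1.800000 + 0.39·5.658840 = 4.006948
t=1.190000, u=4.006948:
  k1 = f(1.190000, 4.006948) = 8.815285
  k2 = f(1.385000, 5.725928) = 12.597042
  u ← 4.006948 + 0.39·12.597042 = 8.919794
t=1.580000, u=8.919794:
  k1 = f(1.580000, 8.919794) = 19.623547
  k2 = f(1.775000, 12.746386) = 28.042048
  u ← 8.919794 + 0.39·28.042048 = 19.856193
u(1.97) ≈ 19.8562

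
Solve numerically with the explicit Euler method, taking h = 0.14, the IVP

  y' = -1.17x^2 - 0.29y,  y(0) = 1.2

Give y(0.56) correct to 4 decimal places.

0.9725

Euler: y_{n+1} = y_n + h·f(x_n, y_n).
x=0.000000, y=1.200000: f=-0.348000 → y ← 1.200000 + 0.14·(-0.348000) = 1.151280
x=0.140000, y=1.151280: f=-0.356803 → y ← 1.151280 + 0.14·(-0.356803) = 1.101328
x=0.280000, y=1.101328: f=-0.411113 → y ← 1.101328 + 0.14·(-0.411113) = 1.043772
x=0.420000, y=1.043772: f=-0.509082 → y ← 1.043772 + 0.14·(-0.509082) = 0.972500
y(0.56) ≈ 0.9725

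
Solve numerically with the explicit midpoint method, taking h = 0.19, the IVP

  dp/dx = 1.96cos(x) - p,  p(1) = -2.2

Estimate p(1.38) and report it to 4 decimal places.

Midpoint: k1 = f(x_n, p_n); k2 = f(x_n + h/2, p_n + (h/2)·k1); p_{n+1} = p_n + h·k2.
x=1.000000, p=-2.200000:
  k1 = f(1.000000, -2.200000) = 3.258993
  k2 = f(1.095000, -1.890396) = 2.788167
  p ← -2.200000 + 0.19·2.788167 = -1.670248
x=1.190000, p=-1.670248:
  k1 = f(1.190000, -1.670248) = 2.398702
  k2 = f(1.285000, -1.442372) = 1.994938
  p ← -1.670248 + 0.19·1.994938 = -1.291210
p(1.38) ≈ -1.2912

-1.2912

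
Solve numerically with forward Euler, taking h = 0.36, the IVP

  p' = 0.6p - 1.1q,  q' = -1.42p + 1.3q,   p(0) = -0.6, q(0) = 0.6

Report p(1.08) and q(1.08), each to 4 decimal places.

-2.8881, 4.1266

Euler on (p,q): p_{n+1} = p_n + h·p', q_{n+1} = q_n + h·q'.
0.000000: (-0.600000, 0.600000); f=(-1.020000, 1.632000) → (-0.967200, 1.187520)
0.360000: (-0.967200, 1.187520); f=(-1.886592, 2.917200) → (-1.646373, 2.237712)
0.720000: (-1.646373, 2.237712); f=(-3.449307, 5.246875) → (-2.888124, 4.126587)
(p(1.08), q(1.08)) ≈ (-2.8881, 4.1266)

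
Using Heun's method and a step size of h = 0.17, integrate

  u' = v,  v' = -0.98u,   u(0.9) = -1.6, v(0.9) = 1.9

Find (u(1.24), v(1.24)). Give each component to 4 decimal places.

-0.8728, 2.3183

Heun on (u,v): k1 = f(t_n, state_n); k2 = f(t_n + h, state_n + h·k1); state_{n+1} = state_n + (h/2)·(k1 + k2).
0.900000: (-1.600000, 1.900000)
  k1 = (1.900000, 1.568000)
  predictor → (-1.277000, 2.166560)
  k2 = (2.166560, 1.251460)
  → (-1.254342, 2.139654)
1.070000: (-1.254342, 2.139654)
  k1 = (2.139654, 1.229256)
  predictor → (-0.890601, 2.348628)
  k2 = (2.348628, 0.872789)
  → (-0.872838, 2.318328)
(u(1.24), v(1.24)) ≈ (-0.8728, 2.3183)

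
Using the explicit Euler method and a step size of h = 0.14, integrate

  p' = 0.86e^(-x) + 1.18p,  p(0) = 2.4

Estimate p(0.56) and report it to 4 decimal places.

4.9417

Euler: p_{n+1} = p_n + h·f(x_n, p_n).
x=0.000000, p=2.400000: f=3.692000 → p ← 2.400000 + 0.14·3.692000 = 2.916880
x=0.140000, p=2.916880: f=4.189566 → p ← 2.916880 + 0.14·4.189566 = 3.503419
x=0.280000, p=3.503419: f=4.784009 → p ← 3.503419 + 0.14·4.784009 = 4.173181
x=0.420000, p=4.173181: f=5.489413 → p ← 4.173181 + 0.14·5.489413 = 4.941698
p(0.56) ≈ 4.9417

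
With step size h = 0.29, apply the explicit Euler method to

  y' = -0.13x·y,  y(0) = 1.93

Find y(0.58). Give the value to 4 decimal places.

1.9089

Euler: y_{n+1} = y_n + h·f(x_n, y_n).
x=0.000000, y=1.930000: f=0.000000 → y ← 1.930000 + 0.29·0.000000 = 1.930000
x=0.290000, y=1.930000: f=-0.072761 → y ← 1.930000 + 0.29·(-0.072761) = 1.908899
y(0.58) ≈ 1.9089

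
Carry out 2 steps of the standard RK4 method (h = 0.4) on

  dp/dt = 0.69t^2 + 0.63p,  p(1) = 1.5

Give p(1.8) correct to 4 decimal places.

RK4: k1 = f(t_n, p_n); k2 = f(t_n + h/2, p_n + (h/2)·k1); k3 = f(t_n + h/2, p_n + (h/2)·k2); k4 = f(t_n + h, p_n + h·k3); p_{n+1} = p_n + (h/6)·(k1 + 2k2 + 2k3 + k4).
t=1.000000, p=1.500000:
  k1 = f(1.000000, 1.500000) = 1.635000
  k2 = f(1.200000, 1.827000) = 2.144610
  k3 = f(1.200000, 1.928922) = 2.208821
  k4 = f(1.400000, 2.383528) = 2.854023
  p ← 1.500000 + (0.4/6)·(k1 + 2k2 + 2k3 + k4) = 2.379726
t=1.400000, p=2.379726:
  k1 = f(1.400000, 2.379726) = 2.851627
  k2 = f(1.600000, 2.950051) = 3.624932
  k3 = f(1.600000, 3.104712) = 3.722369
  k4 = f(1.800000, 3.868673) = 4.672864
  p ← 2.379726 + (0.4/6)·(k1 + 2k2 + 2k3 + k4) = 3.860998
p(1.8) ≈ 3.8610

3.8610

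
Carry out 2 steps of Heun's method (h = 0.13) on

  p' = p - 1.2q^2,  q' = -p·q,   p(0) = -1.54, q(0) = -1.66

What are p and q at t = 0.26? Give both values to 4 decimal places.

-3.6014, -3.0101

Heun on (p,q): k1 = f(t_n, state_n); k2 = f(t_n + h, state_n + h·k1); state_{n+1} = state_n + (h/2)·(k1 + k2).
0.000000: (-1.540000, -1.660000)
  k1 = (-4.846720, -2.556400)
  predictor → (-2.170074, -1.992332)
  k2 = (-6.933338, -4.323507)
  → (-2.305704, -2.107194)
0.130000: (-2.305704, -2.107194)
  k1 = (-7.634023, -4.858565)
  predictor → (-3.298127, -2.738807)
  k2 = (-12.299406, -9.032934)
  → (-3.601377, -3.010141)
(p(0.26), q(0.26)) ≈ (-3.6014, -3.0101)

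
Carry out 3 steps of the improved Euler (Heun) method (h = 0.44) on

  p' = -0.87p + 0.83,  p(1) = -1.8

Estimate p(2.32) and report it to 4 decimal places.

Heun: k1 = f(x_n, p_n); k2 = f(x_n + h, p_n + h·k1); p_{n+1} = p_n + (h/2)·(k1 + k2).
x=1.000000, p=-1.800000:
  k1 = f(1.000000, -1.800000) = 2.396000
  k2 = f(1.440000, -0.745760) = 1.478811
  p ← -1.800000 + (0.44/2)·(2.396000 + 1.478811) = -0.947542
x=1.440000, p=-0.947542:
  k1 = f(1.440000, -0.947542) = 1.654361
  k2 = f(1.880000, -0.219623) = 1.021072
  p ← -0.947542 + (0.44/2)·(1.654361 + 1.021072) = -0.358946
x=1.880000, p=-0.358946:
  k1 = f(1.880000, -0.358946) = 1.142283
  k2 = f(2.320000, 0.143658) = 0.705017
  p ← -0.358946 + (0.44/2)·(1.142283 + 0.705017) = 0.047460
p(2.32) ≈ 0.0475

0.0475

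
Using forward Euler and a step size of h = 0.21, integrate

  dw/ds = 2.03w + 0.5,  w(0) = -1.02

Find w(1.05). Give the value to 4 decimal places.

-4.8132

Euler: w_{n+1} = w_n + h·f(s_n, w_n).
s=0.000000, w=-1.020000: f=-1.570600 → w ← -1.020000 + 0.21·(-1.570600) = -1.349826
s=0.210000, w=-1.349826: f=-2.240147 → w ← -1.349826 + 0.21·(-2.240147) = -1.820257
s=0.420000, w=-1.820257: f=-3.195121 → w ← -1.820257 + 0.21·(-3.195121) = -2.491232
s=0.630000, w=-2.491232: f=-4.557202 → w ← -2.491232 + 0.21·(-4.557202) = -3.448245
s=0.840000, w=-3.448245: f=-6.499937 → w ← -3.448245 + 0.21·(-6.499937) = -4.813231
w(1.05) ≈ -4.8132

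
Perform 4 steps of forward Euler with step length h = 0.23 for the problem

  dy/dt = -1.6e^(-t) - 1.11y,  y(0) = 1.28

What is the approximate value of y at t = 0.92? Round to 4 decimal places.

Euler: y_{n+1} = y_n + h·f(t_n, y_n).
t=0.000000, y=1.280000: f=-3.020800 → y ← 1.280000 + 0.23·(-3.020800) = 0.585216
t=0.230000, y=0.585216: f=-1.920844 → y ← 0.585216 + 0.23·(-1.920844) = 0.143422
t=0.460000, y=0.143422: f=-1.169252 → y ← 0.143422 + 0.23·(-1.169252) = -0.125506
t=0.690000, y=-0.125506: f=-0.663210 → y ← -0.125506 + 0.23·(-0.663210) = -0.278044
y(0.92) ≈ -0.2780

-0.2780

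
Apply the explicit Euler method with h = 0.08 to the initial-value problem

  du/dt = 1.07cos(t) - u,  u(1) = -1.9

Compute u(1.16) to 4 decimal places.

-1.5253

Euler: u_{n+1} = u_n + h·f(t_n, u_n).
t=1.000000, u=-1.900000: f=2.478123 → u ← -1.900000 + 0.08·2.478123 = -1.701750
t=1.080000, u=-1.701750: f=2.206071 → u ← -1.701750 + 0.08·2.206071 = -1.525264
u(1.16) ≈ -1.5253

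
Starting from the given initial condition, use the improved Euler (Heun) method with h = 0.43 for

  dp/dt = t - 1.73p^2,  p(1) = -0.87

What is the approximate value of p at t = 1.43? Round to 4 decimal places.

-1.0033

Heun: k1 = f(t_n, p_n); k2 = f(t_n + h, p_n + h·k1); p_{n+1} = p_n + (h/2)·(k1 + k2).
t=1.000000, p=-0.870000:
  k1 = f(1.000000, -0.870000) = -0.309437
  k2 = f(1.430000, -1.003058) = -0.310597
  p ← -0.870000 + (0.43/2)·(-0.309437 + (-0.310597)) = -1.003307
p(1.43) ≈ -1.0033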